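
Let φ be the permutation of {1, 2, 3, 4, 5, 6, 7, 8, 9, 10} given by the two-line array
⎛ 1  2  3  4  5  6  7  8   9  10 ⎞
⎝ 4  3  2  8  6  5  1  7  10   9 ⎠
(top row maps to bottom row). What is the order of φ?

The disjoint-cycle form of φ has cycle lengths 4, 2, 2, 2.
The order is lcm(4, 2, 2, 2) = 4.

4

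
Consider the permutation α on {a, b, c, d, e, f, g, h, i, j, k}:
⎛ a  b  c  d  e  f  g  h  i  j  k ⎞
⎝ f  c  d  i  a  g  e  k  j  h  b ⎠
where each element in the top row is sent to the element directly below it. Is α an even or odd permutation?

In disjoint-cycle form the cycle lengths are 7, 4.
A cycle of length ℓ contributes ℓ−1 transpositions, so α is a product of 6 + 3 = 9 transpositions — odd.

odd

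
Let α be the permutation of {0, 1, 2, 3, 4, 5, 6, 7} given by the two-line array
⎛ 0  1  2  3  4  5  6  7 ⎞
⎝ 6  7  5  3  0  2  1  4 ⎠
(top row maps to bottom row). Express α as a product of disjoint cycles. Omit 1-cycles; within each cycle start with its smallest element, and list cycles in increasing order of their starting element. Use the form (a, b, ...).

Start at 0 and follow images: 0 → 6 → 1 → 7 → 4 → 0, giving the cycle (0, 6, 1, 7, 4).
Continuing from each remaining unvisited element yields (0, 6, 1, 7, 4)(2, 5).

(0, 6, 1, 7, 4)(2, 5)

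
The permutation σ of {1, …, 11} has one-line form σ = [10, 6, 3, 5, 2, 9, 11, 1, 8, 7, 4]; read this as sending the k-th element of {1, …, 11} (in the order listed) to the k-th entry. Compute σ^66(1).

2

Tracing 1 → 10 → … returns to 1 after 10 steps, so 1 lies in a 10-cycle (1, 10, 7, 11, 4, 5, 2, 6, 9, 8).
Powers repeat with period 10 on this cycle, and 66 mod 10 = 6, so σ^66(1) = σ^6(1).
Stepping 6 places around the cycle: 1 → 10 → 7 → 11 → 4 → 5 → 2.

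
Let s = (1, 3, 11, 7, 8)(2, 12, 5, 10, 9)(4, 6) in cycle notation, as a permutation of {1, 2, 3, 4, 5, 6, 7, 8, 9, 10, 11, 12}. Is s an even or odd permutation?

odd

The cycle lengths are 5, 5, 2.
A cycle is odd iff its length is even; s has 1 even-length cycle, so sgn(s) = (−1)^1 and s is odd.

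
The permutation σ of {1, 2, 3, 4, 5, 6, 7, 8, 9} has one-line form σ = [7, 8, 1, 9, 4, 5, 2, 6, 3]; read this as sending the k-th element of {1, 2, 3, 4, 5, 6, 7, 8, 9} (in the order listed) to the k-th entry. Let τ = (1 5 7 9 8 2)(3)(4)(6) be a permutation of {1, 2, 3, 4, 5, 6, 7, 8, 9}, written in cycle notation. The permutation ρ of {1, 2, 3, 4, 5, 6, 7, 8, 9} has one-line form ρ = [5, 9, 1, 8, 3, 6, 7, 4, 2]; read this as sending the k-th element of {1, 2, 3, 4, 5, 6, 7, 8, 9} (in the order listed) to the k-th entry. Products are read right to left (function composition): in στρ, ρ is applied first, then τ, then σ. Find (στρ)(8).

9

Chase 8: ρ(8) = 4; τ(4) = 4; σ(4) = 9. Hence (στρ)(8) = 9.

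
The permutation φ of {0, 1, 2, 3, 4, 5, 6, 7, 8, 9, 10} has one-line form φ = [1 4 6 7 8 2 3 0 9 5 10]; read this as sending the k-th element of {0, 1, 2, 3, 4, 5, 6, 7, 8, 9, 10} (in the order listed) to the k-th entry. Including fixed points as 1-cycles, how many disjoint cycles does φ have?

2

The cycle decomposition is (0, 1, 4, 8, 9, 5, 2, 6, 3, 7)(10), which has 2 cycles (counting 1-cycles).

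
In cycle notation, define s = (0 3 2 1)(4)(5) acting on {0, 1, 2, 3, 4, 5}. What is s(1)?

0

In the cycle (0 3 2 1), 1 is followed by 0, so s(1) = 0.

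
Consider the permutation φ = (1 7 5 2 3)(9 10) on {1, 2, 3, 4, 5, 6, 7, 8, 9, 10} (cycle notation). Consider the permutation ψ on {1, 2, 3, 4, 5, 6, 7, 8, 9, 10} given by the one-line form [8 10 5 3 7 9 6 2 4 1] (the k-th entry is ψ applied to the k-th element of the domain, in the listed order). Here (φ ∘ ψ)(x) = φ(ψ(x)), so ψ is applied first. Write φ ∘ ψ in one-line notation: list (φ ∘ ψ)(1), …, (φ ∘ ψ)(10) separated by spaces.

Chase each element through ψ then φ: 1 → 8 → 8; 2 → 10 → 9; 3 → 5 → 2; 4 → 3 → 1; 5 → 7 → 5; 6 → 9 → 10; 7 → 6 → 6; 8 → 2 → 3; 9 → 4 → 4; 10 → 1 → 7.
Collecting the images, φ ∘ ψ = [8 9 2 1 5 10 6 3 4 7].

8 9 2 1 5 10 6 3 4 7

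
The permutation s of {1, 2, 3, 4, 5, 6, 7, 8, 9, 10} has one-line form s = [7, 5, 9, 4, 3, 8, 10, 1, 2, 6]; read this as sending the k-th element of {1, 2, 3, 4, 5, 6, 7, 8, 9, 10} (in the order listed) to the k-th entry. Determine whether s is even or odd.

odd

In disjoint-cycle form the cycle lengths are 5, 4, 1.
A cycle of length ℓ contributes ℓ−1 transpositions, so s is a product of 4 + 3 = 7 transpositions — odd.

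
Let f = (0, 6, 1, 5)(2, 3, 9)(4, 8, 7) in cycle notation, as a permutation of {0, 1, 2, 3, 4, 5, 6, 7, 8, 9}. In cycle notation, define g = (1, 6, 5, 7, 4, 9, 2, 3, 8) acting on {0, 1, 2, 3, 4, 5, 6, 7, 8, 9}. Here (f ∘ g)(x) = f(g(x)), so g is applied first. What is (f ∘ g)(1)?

1

g(1) = 6, then f(6) = 1; composing gives (f ∘ g)(1) = 1.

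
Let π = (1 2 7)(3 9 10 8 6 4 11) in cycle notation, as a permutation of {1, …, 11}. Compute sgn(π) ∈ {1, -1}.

The cycle lengths are 7, 3, 1.
A cycle is odd iff its length is even; π has 0 even-length cycles, so sgn(π) = (−1)^0 and π is even.

1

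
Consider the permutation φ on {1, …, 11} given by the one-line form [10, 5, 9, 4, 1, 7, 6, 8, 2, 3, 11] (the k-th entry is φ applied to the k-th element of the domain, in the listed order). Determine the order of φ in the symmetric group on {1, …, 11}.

6

Decomposing into disjoint cycles gives cycle lengths 6, 2, 1, 1, 1.
The order is lcm(6, 2) = 6.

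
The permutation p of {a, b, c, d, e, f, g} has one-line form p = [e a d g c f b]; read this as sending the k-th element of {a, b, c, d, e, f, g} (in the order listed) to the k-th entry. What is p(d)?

d is element number 4 of the domain, and entry number 4 of the one-line form is g, so p(d) = g.

g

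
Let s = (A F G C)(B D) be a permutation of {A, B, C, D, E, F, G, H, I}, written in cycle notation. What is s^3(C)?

G

C lies in the 4-cycle (A F G C).
Stepping 3 places around the cycle: C → A → F → G.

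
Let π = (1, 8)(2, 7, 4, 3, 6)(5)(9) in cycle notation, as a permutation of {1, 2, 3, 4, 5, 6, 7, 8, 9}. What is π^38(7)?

6

7 lies in the 5-cycle (2, 7, 4, 3, 6).
On a 5-cycle, π^5 is the identity, so π^38 = π^3 there (38 ≡ 3 mod 5).
Advancing 3 steps from 7: 7 → 4 → 3 → 6.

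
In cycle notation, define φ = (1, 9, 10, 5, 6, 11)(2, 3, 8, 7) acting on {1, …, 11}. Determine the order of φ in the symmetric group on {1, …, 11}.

The cycle type of φ is (6, 4, 1).
Since disjoint cycles commute, ord(φ) = lcm(6, 4) = 12.

12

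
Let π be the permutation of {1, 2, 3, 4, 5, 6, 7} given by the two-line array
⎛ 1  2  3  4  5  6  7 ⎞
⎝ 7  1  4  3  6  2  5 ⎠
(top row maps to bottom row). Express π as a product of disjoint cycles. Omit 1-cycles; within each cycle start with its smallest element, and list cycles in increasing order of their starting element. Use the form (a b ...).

From 1: 1 → 7 → 5 → 6 → 2 → 1, closing the cycle (1 7 5 6 2).
Continuing from each remaining unvisited element yields (1 7 5 6 2)(3 4).

(1 7 5 6 2)(3 4)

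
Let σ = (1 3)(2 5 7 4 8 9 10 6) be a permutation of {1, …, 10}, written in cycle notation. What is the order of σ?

The cycle type of σ is (8, 2).
Since disjoint cycles commute, ord(σ) = lcm(8, 2) = 8.

8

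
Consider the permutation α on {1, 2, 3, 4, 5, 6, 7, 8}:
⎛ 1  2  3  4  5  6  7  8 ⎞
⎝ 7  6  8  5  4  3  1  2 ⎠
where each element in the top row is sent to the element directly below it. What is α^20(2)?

2

Tracing 2 → 6 → … returns to 2 after 4 steps, so 2 lies in a 4-cycle (2 6 3 8).
Powers repeat with period 4 on this cycle, and 20 mod 4 = 0, so α^20(2) = α^0(2).
So α^20(2) = 2.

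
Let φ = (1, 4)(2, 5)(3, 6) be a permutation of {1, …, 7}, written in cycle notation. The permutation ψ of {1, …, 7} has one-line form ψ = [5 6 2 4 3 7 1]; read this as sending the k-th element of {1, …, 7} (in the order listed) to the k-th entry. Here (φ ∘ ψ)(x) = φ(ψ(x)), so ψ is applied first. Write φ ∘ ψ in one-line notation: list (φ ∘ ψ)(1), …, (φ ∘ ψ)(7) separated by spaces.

2 3 5 1 6 7 4

(φ ∘ ψ)(x) = φ(ψ(x)). Computing each image: φ(ψ(1)) = φ(5) = 2, φ(ψ(2)) = φ(6) = 3, φ(ψ(3)) = φ(2) = 5, φ(ψ(4)) = φ(4) = 1, φ(ψ(5)) = φ(3) = 6, φ(ψ(6)) = φ(7) = 7, φ(ψ(7)) = φ(1) = 4.
Hence φ ∘ ψ = [2 3 5 1 6 7 4].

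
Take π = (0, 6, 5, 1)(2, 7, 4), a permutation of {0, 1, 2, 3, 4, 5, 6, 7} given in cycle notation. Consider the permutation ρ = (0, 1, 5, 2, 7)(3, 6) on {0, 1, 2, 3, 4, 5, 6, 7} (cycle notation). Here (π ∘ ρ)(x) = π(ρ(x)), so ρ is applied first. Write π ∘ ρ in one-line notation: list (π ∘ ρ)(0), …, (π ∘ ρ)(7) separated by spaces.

0 1 4 5 2 7 3 6

For each element, apply ρ then π: 0 → 1 → 0; 1 → 5 → 1; 2 → 7 → 4; 3 → 6 → 5; 4 → 4 → 2; 5 → 2 → 7; 6 → 3 → 3; 7 → 0 → 6.
So π ∘ ρ in one-line form is 0 1 4 5 2 7 3 6.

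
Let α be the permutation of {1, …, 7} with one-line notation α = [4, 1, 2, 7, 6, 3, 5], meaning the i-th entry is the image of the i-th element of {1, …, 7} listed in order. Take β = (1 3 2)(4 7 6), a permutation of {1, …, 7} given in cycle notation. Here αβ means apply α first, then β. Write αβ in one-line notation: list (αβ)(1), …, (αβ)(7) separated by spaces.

7 3 1 6 4 2 5

(αβ)(x) = β(α(x)). Computing each image: β(α(1)) = β(4) = 7, β(α(2)) = β(1) = 3, β(α(3)) = β(2) = 1, β(α(4)) = β(7) = 6, β(α(5)) = β(6) = 4, β(α(6)) = β(3) = 2, β(α(7)) = β(5) = 5.
Hence αβ = [7 3 1 6 4 2 5].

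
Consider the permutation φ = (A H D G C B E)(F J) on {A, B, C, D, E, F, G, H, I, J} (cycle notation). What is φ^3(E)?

D

E lies in the 7-cycle (A H D G C B E).
Stepping 3 places around the cycle: E → A → H → D.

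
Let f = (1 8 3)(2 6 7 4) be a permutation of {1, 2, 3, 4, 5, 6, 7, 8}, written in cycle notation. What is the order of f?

12

The cycle type of f is (4, 3, 1).
The order is lcm(4, 3) = 12.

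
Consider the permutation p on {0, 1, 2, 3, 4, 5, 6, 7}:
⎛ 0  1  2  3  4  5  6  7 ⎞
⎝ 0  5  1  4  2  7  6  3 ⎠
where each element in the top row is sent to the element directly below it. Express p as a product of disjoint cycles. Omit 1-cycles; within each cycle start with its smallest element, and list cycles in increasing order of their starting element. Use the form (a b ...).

From 1: 1 → 5 → 7 → 3 → 4 → 2 → 1, closing the cycle (1 5 7 3 4 2).
Continuing from each remaining unvisited element yields (1 5 7 3 4 2).

(1 5 7 3 4 2)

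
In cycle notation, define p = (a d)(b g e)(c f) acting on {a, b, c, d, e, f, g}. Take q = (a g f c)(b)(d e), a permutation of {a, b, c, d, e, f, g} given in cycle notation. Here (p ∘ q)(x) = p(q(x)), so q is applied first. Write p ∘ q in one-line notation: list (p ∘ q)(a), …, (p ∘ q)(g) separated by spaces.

e g d b a f c

Chase each element through q then p: a → g → e; b → b → g; c → a → d; d → e → b; e → d → a; f → c → f; g → f → c.
Collecting the images, p ∘ q = [e g d b a f c].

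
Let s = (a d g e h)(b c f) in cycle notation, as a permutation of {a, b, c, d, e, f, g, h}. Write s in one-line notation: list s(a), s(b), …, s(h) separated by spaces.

d c f g h b e a

Image by image: a→d, b→c, c→f, d→g, e→h, f→b, g→e, h→a.
Listing these in domain order gives d c f g h b e a.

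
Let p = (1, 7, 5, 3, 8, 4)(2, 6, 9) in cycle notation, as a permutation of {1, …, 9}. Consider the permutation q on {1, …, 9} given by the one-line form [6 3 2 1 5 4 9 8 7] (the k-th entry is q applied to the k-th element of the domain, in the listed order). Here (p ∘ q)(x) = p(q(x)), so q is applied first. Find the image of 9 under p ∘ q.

5

First apply q: q(9) = 7, then p(7) = 5. Thus (p ∘ q)(9) = 5.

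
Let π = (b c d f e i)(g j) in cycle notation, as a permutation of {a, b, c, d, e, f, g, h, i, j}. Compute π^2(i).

i lies in the 6-cycle (b c d f e i).
Advancing 2 steps from i: i → b → c.

c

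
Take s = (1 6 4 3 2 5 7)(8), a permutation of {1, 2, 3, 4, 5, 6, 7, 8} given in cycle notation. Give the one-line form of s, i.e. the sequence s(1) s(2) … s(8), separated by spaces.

Each element maps to the next entry in its cycle (wrapping to the front): 1→6, 2→5, 3→2, 4→3, 5→7, 6→4, 7→1, 8→8.
So the one-line form is 6 5 2 3 7 4 1 8.

6 5 2 3 7 4 1 8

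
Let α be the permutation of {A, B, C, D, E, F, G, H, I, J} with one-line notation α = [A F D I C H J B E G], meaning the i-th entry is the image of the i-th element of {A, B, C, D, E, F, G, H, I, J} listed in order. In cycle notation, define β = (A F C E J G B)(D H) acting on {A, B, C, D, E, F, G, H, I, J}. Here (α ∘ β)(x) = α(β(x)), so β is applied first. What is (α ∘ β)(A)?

First apply β: β(A) = F, then α(F) = H. Thus (α ∘ β)(A) = H.

H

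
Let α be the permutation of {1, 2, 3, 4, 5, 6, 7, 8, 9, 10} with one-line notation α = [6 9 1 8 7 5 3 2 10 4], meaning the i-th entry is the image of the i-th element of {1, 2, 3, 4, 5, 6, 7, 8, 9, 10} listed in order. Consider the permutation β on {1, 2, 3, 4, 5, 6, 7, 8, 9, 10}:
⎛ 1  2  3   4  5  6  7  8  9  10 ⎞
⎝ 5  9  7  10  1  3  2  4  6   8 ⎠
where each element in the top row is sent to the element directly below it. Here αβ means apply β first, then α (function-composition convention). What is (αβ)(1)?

7

First apply β: β(1) = 5, then α(5) = 7. Thus (αβ)(1) = 7.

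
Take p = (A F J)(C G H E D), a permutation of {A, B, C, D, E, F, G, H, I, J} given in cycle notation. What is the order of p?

The cycle type of p is (5, 3, 1, 1).
Since disjoint cycles commute, ord(p) = lcm(5, 3) = 15.

15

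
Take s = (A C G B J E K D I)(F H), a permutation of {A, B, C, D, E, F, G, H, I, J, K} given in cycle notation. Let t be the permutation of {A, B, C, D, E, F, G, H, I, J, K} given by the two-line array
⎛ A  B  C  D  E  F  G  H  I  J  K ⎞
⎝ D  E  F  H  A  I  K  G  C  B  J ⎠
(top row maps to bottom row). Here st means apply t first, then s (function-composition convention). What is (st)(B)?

K

First apply t: t(B) = E, then s(E) = K. Thus (st)(B) = K.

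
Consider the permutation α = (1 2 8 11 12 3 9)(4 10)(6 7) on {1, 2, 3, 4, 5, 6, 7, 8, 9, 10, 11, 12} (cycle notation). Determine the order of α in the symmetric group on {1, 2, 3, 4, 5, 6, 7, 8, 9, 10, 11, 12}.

14

The disjoint cycles have lengths 7, 2, 2, 1.
The order is lcm(7, 2, 2) = 14.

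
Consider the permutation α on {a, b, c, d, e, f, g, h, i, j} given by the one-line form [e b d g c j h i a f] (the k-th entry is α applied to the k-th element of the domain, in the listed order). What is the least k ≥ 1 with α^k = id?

The disjoint-cycle form of α has cycle lengths 7, 2, 1.
Since disjoint cycles commute, ord(α) = lcm(7, 2) = 14.

14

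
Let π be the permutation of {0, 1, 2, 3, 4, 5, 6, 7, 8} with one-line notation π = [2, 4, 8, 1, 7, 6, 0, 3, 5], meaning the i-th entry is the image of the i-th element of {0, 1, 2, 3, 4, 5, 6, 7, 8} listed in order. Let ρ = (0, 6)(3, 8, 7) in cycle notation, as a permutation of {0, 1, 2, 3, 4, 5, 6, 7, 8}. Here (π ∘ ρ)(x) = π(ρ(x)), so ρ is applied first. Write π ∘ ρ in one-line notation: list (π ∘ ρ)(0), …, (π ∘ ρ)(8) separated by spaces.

(π ∘ ρ)(x) = π(ρ(x)). Computing each image: π(ρ(0)) = π(6) = 0, π(ρ(1)) = π(1) = 4, π(ρ(2)) = π(2) = 8, π(ρ(3)) = π(8) = 5, π(ρ(4)) = π(4) = 7, π(ρ(5)) = π(5) = 6, π(ρ(6)) = π(0) = 2, π(ρ(7)) = π(3) = 1, π(ρ(8)) = π(7) = 3.
Hence π ∘ ρ = [0 4 8 5 7 6 2 1 3].

0 4 8 5 7 6 2 1 3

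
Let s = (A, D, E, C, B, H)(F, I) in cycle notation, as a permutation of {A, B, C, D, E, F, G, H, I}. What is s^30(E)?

E

E lies in the 6-cycle (A, D, E, C, B, H).
Since the cycle has length 6, s^30 acts on it the same as s^0 (30 mod 6 = 0).
So s^30(E) = E.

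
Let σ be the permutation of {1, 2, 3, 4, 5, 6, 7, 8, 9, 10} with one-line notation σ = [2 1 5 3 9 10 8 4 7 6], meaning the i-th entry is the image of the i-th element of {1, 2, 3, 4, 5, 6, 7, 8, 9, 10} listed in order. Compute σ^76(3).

8

Tracing 3 → 5 → … returns to 3 after 6 steps, so 3 lies in a 6-cycle (3, 5, 9, 7, 8, 4).
Powers repeat with period 6 on this cycle, and 76 mod 6 = 4, so σ^76(3) = σ^4(3).
Stepping 4 places around the cycle: 3 → 5 → 9 → 7 → 8.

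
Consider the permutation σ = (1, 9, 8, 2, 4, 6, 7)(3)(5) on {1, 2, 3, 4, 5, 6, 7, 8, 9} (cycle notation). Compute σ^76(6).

6 lies in the 7-cycle (1, 9, 8, 2, 4, 6, 7).
On a 7-cycle, σ^7 is the identity, so σ^76 = σ^6 there (76 ≡ 6 mod 7).
Stepping 6 places around the cycle: 6 → 7 → 1 → 9 → 8 → 2 → 4.

4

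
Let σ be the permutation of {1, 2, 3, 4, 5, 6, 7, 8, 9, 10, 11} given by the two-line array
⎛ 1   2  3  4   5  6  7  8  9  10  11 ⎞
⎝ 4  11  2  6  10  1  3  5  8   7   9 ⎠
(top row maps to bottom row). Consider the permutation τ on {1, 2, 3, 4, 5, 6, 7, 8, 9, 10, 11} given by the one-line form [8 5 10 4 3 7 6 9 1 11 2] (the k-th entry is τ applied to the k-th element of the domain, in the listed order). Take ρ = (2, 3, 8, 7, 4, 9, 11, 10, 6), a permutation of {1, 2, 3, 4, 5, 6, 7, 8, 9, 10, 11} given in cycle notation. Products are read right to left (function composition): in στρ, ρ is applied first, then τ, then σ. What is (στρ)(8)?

Apply the permutations in order: ρ(8) = 7, then τ(7) = 6, then σ(6) = 1. So (στρ)(8) = 1.

1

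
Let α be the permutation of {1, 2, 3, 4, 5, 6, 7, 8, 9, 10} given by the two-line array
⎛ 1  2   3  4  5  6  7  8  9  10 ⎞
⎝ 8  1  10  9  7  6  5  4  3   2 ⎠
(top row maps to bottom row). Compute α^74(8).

10

Tracing 8 → 4 → … returns to 8 after 7 steps, so 8 lies in a 7-cycle (1, 8, 4, 9, 3, 10, 2).
Powers repeat with period 7 on this cycle, and 74 mod 7 = 4, so α^74(8) = α^4(8).
Advancing 4 steps from 8: 8 → 4 → 9 → 3 → 10.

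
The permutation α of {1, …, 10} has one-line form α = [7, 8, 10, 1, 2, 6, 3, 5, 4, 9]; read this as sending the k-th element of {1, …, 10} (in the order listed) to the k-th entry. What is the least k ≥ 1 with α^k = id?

6

Writing α as disjoint cycles, the cycle lengths are 6, 3, 1.
Since disjoint cycles commute, ord(α) = lcm(6, 3) = 6.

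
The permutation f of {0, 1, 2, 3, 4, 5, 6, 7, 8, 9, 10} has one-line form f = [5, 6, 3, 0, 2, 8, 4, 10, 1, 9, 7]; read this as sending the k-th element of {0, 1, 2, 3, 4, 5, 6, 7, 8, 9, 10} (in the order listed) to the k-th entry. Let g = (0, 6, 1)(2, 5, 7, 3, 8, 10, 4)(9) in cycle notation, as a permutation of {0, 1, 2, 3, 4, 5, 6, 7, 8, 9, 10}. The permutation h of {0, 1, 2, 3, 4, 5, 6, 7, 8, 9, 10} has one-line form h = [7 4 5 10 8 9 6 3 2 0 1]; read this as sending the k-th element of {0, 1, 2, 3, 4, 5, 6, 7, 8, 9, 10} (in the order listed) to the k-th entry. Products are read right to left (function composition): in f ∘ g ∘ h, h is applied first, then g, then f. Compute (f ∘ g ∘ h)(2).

Chase 2: h(2) = 5; g(5) = 7; f(7) = 10. Hence (f ∘ g ∘ h)(2) = 10.

10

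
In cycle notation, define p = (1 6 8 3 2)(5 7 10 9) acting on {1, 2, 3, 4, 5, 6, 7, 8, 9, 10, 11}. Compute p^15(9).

9 lies in the 4-cycle (5 7 10 9).
Powers repeat with period 4 on this cycle, and 15 mod 4 = 3, so p^15(9) = p^3(9).
Advancing 3 steps from 9: 9 → 5 → 7 → 10.

10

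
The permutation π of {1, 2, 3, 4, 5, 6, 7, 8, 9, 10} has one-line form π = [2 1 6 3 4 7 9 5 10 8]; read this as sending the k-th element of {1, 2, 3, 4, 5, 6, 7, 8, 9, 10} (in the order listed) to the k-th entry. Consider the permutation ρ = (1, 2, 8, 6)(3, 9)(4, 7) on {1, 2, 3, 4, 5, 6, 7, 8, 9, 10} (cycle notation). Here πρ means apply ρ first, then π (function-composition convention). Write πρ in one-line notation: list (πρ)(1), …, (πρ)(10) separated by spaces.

1 5 10 9 4 2 3 7 6 8

(πρ)(x) = π(ρ(x)). Computing each image: π(ρ(1)) = π(2) = 1, π(ρ(2)) = π(8) = 5, π(ρ(3)) = π(9) = 10, π(ρ(4)) = π(7) = 9, π(ρ(5)) = π(5) = 4, π(ρ(6)) = π(1) = 2, π(ρ(7)) = π(4) = 3, π(ρ(8)) = π(6) = 7, π(ρ(9)) = π(3) = 6, π(ρ(10)) = π(10) = 8.
Hence πρ = [1 5 10 9 4 2 3 7 6 8].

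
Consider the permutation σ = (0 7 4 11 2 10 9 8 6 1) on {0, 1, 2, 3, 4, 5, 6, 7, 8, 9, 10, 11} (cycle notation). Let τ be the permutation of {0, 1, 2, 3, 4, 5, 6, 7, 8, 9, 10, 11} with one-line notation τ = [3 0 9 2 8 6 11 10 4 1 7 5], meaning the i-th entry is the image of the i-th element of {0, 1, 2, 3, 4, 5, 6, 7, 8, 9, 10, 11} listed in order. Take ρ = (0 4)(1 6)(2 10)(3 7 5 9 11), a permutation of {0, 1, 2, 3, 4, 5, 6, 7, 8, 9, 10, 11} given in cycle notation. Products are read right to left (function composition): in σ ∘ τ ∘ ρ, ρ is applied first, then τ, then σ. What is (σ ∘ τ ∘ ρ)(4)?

3

Apply the permutations in order: ρ(4) = 0, then τ(0) = 3, then σ(3) = 3. So (σ ∘ τ ∘ ρ)(4) = 3.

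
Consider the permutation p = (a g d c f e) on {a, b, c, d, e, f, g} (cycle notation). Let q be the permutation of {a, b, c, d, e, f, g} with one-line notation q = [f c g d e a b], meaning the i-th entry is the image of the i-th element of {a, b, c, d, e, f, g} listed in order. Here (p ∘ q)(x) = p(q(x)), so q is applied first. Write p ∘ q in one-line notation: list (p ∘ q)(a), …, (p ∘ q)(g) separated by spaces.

For each element, apply q then p: a → f → e; b → c → f; c → g → d; d → d → c; e → e → a; f → a → g; g → b → b.
So p ∘ q in one-line form is e f d c a g b.

e f d c a g b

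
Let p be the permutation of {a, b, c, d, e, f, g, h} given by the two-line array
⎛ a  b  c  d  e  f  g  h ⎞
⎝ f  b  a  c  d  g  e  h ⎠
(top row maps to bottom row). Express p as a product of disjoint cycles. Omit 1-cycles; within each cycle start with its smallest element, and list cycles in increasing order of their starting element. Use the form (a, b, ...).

(a, f, g, e, d, c)

Iterating p from a gives a → f → g → e → d → c → a; that is the 6-cycle (a, f, g, e, d, c).
Continuing from each remaining unvisited element yields (a, f, g, e, d, c).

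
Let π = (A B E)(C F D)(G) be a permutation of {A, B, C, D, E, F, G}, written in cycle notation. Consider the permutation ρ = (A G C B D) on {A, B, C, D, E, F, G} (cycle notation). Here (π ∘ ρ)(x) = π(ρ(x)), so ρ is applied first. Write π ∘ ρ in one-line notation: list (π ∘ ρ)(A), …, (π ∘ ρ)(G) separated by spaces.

Chase each element through ρ then π: A → G → G; B → D → C; C → B → E; D → A → B; E → E → A; F → F → D; G → C → F.
Collecting the images, π ∘ ρ = [G C E B A D F].

G C E B A D F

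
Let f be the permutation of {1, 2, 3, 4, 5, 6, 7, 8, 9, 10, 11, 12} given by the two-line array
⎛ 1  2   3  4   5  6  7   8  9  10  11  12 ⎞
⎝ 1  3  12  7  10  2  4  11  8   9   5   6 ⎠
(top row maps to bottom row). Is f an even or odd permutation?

even

In disjoint-cycle form the cycle lengths are 5, 4, 2, 1.
A cycle is odd iff its length is even; f has 2 even-length cycles, so sgn(f) = (−1)^2 and f is even.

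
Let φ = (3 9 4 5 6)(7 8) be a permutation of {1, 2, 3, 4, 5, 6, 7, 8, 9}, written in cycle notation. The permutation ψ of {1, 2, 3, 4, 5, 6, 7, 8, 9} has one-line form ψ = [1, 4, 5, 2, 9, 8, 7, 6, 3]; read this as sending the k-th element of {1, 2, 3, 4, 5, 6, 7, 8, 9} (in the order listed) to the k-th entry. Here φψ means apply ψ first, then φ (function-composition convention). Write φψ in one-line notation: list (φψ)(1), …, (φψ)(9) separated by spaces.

(φψ)(x) = φ(ψ(x)). Computing each image: φ(ψ(1)) = φ(1) = 1, φ(ψ(2)) = φ(4) = 5, φ(ψ(3)) = φ(5) = 6, φ(ψ(4)) = φ(2) = 2, φ(ψ(5)) = φ(9) = 4, φ(ψ(6)) = φ(8) = 7, φ(ψ(7)) = φ(7) = 8, φ(ψ(8)) = φ(6) = 3, φ(ψ(9)) = φ(3) = 9.
Hence φψ = [1 5 6 2 4 7 8 3 9].

1 5 6 2 4 7 8 3 9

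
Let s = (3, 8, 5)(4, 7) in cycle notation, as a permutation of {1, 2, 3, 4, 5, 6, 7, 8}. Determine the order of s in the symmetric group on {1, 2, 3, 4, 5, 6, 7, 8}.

The disjoint cycles have lengths 3, 2, 1, 1, 1.
Since disjoint cycles commute, ord(s) = lcm(3, 2) = 6.

6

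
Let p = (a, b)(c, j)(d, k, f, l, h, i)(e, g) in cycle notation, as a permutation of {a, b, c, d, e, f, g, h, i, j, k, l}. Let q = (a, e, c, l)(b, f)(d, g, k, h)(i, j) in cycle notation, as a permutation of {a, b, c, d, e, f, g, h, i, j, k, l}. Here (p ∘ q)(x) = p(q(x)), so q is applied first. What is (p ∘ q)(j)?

First apply q: q(j) = i, then p(i) = d. Thus (p ∘ q)(j) = d.

d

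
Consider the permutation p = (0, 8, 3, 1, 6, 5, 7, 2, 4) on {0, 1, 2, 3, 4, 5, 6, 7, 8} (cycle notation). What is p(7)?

Within (0, 8, 3, 1, 6, 5, 7, 2, 4), 7 ↦ 2.

2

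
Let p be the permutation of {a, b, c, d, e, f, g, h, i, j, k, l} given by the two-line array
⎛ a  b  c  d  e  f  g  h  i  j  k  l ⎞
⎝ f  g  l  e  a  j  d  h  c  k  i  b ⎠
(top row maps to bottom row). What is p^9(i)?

Tracing i → c → … returns to i after 11 steps, so i lies in an 11-cycle (a, f, j, k, i, c, l, b, g, d, e).
Stepping 9 places around the cycle: i → c → l → b → g → d → e → a → f → j.

j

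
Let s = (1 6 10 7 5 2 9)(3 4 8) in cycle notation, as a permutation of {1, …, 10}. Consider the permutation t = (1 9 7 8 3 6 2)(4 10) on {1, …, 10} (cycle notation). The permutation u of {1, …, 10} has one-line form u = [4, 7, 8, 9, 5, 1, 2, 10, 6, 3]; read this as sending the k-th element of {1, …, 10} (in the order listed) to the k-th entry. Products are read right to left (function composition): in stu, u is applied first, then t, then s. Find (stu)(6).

Chase 6: u(6) = 1; t(1) = 9; s(9) = 1. Hence (stu)(6) = 1.

1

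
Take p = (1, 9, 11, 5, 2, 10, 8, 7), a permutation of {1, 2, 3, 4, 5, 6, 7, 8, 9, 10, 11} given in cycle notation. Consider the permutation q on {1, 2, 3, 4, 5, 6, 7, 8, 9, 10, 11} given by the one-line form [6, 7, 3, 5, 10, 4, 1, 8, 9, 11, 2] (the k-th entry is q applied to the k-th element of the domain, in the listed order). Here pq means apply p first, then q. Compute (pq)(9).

(pq)(9) = q(p(9)). p(9) = 11, then q(11) = 2. So (pq)(9) = 2.

2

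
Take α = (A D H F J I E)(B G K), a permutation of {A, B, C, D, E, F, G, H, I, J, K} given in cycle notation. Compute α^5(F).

F lies in the 7-cycle (A D H F J I E).
Advancing 5 steps from F: F → J → I → E → A → D.

D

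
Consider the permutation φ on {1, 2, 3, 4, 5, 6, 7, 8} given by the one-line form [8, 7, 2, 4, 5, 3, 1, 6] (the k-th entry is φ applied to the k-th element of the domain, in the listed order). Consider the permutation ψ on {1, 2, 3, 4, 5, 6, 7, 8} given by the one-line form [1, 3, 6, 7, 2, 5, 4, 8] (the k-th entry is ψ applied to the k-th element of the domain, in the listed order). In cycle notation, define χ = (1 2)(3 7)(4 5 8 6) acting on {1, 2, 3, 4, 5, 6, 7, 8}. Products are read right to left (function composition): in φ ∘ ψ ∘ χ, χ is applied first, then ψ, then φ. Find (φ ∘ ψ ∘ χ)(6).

1

(φ ∘ ψ ∘ χ)(6) = φ(ψ(χ(6))). χ(6) = 4, then ψ(4) = 7, then φ(7) = 1, so the result is 1.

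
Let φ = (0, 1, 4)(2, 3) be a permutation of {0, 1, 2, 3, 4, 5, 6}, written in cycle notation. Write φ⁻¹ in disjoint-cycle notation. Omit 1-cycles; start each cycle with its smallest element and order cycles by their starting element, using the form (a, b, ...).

The inverse reverses each cycle.
After reversing and putting each cycle's least element first, φ⁻¹ = (0, 4, 1)(2, 3).

(0, 4, 1)(2, 3)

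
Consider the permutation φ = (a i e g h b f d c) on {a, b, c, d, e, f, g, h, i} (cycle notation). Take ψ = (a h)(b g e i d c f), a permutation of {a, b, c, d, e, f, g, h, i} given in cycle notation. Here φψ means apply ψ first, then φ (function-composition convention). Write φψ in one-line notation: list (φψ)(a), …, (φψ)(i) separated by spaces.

(φψ)(x) = φ(ψ(x)). Computing each image: φ(ψ(a)) = φ(h) = b, φ(ψ(b)) = φ(g) = h, φ(ψ(c)) = φ(f) = d, φ(ψ(d)) = φ(c) = a, φ(ψ(e)) = φ(i) = e, φ(ψ(f)) = φ(b) = f, φ(ψ(g)) = φ(e) = g, φ(ψ(h)) = φ(a) = i, φ(ψ(i)) = φ(d) = c.
Hence φψ = [b h d a e f g i c].

b h d a e f g i c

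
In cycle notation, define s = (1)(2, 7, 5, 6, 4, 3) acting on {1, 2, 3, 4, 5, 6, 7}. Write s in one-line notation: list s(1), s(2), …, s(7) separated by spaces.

Reading each image from the cycles: 1→1, 2→7, 3→2, 4→3, 5→6, 6→4, 7→5.
So the one-line form is 1 7 2 3 6 4 5.

1 7 2 3 6 4 5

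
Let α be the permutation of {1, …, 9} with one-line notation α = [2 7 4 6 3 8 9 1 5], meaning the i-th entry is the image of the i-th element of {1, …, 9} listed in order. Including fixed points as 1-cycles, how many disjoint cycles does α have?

1

The cycle decomposition is (1, 2, 7, 9, 5, 3, 4, 6, 8), which has 1 cycle (counting 1-cycles).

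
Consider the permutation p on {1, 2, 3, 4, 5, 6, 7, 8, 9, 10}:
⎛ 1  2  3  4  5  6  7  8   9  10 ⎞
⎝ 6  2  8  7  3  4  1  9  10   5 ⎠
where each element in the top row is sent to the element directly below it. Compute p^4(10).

9

Tracing 10 → 5 → … returns to 10 after 5 steps, so 10 lies in a 5-cycle (3, 8, 9, 10, 5).
Stepping 4 places around the cycle: 10 → 5 → 3 → 8 → 9.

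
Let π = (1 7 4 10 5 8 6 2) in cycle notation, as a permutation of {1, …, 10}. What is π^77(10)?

10 lies in the 8-cycle (1 7 4 10 5 8 6 2).
On an 8-cycle, π^8 is the identity, so π^77 = π^5 there (77 ≡ 5 mod 8).
Advancing 5 steps from 10: 10 → 5 → 8 → 6 → 2 → 1.

1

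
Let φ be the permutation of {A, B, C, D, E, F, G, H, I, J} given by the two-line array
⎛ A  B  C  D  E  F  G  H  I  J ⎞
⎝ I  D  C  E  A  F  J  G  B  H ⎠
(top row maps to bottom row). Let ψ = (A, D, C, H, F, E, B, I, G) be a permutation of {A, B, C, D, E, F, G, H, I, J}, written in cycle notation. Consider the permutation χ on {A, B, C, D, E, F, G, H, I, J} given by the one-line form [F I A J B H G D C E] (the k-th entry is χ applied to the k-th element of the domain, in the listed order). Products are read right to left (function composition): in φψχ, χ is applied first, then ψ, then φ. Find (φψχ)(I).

G

Chase I: χ(I) = C; ψ(C) = H; φ(H) = G. Hence (φψχ)(I) = G.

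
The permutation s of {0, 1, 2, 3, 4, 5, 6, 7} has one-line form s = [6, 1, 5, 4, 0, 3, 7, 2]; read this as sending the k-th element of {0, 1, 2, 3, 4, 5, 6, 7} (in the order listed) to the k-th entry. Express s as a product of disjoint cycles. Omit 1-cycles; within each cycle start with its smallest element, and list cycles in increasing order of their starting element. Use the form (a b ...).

(0 6 7 2 5 3 4)

From 0: 0 → 6 → 7 → 2 → 5 → 3 → 4 → 0, closing the cycle (0 6 7 2 5 3 4).
Repeating from the next unused element and collecting all non-trivial cycles gives (0 6 7 2 5 3 4).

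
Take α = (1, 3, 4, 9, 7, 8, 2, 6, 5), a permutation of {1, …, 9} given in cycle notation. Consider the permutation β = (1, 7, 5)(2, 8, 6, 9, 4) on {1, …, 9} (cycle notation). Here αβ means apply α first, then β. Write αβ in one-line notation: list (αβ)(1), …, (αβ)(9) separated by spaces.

For each element, apply α then β: 1 → 3 → 3; 2 → 6 → 9; 3 → 4 → 2; 4 → 9 → 4; 5 → 1 → 7; 6 → 5 → 1; 7 → 8 → 6; 8 → 2 → 8; 9 → 7 → 5.
Collecting the images, αβ = [3 9 2 4 7 1 6 8 5].

3 9 2 4 7 1 6 8 5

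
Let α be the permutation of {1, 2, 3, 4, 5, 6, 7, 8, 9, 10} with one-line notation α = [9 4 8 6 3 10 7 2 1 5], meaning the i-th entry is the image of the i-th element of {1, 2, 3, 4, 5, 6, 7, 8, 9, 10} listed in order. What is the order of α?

The disjoint-cycle form of α has cycle lengths 7, 2, 1.
The order of α is the least common multiple of its cycle lengths: lcm(7, 2) = 14.

14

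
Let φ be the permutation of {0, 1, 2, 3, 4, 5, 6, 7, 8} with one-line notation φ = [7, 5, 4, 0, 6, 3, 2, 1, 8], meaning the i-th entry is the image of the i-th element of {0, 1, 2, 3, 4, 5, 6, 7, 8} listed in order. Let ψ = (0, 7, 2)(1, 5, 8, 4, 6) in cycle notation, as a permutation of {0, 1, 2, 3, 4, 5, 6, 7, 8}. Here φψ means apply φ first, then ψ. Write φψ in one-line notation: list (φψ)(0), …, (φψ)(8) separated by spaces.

(φψ)(x) = ψ(φ(x)). Computing each image: ψ(φ(0)) = ψ(7) = 2, ψ(φ(1)) = ψ(5) = 8, ψ(φ(2)) = ψ(4) = 6, ψ(φ(3)) = ψ(0) = 7, ψ(φ(4)) = ψ(6) = 1, ψ(φ(5)) = ψ(3) = 3, ψ(φ(6)) = ψ(2) = 0, ψ(φ(7)) = ψ(1) = 5, ψ(φ(8)) = ψ(8) = 4.
Hence φψ = [2 8 6 7 1 3 0 5 4].

2 8 6 7 1 3 0 5 4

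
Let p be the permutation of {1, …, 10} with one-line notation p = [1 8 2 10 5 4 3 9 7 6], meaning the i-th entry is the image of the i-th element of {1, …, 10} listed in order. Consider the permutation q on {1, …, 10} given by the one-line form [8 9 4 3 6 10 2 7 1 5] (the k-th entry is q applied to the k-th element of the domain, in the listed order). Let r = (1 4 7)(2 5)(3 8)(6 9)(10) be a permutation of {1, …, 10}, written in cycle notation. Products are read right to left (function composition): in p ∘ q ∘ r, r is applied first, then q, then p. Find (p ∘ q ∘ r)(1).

2

Apply the permutations in order: r(1) = 4, then q(4) = 3, then p(3) = 2. So (p ∘ q ∘ r)(1) = 2.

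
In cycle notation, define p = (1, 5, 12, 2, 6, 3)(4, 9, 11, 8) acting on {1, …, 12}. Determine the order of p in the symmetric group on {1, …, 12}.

The cycle type of p is (6, 4, 1, 1).
Since disjoint cycles commute, ord(p) = lcm(6, 4) = 12.

12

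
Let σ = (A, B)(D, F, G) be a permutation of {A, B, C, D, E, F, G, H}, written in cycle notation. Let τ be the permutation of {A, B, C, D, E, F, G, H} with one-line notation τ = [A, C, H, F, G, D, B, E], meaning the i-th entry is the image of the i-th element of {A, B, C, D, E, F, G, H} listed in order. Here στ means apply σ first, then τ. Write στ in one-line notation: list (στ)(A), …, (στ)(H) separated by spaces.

(στ)(x) = τ(σ(x)). Computing each image: τ(σ(A)) = τ(B) = C, τ(σ(B)) = τ(A) = A, τ(σ(C)) = τ(C) = H, τ(σ(D)) = τ(F) = D, τ(σ(E)) = τ(E) = G, τ(σ(F)) = τ(G) = B, τ(σ(G)) = τ(D) = F, τ(σ(H)) = τ(H) = E.
Hence στ = [C A H D G B F E].

C A H D G B F E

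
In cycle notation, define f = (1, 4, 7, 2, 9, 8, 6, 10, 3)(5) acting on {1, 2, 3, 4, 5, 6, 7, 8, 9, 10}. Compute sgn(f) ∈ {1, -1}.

1

The cycle lengths are 9, 1.
A cycle is odd iff its length is even; f has 0 even-length cycles, so sgn(f) = (−1)^0 and f is even.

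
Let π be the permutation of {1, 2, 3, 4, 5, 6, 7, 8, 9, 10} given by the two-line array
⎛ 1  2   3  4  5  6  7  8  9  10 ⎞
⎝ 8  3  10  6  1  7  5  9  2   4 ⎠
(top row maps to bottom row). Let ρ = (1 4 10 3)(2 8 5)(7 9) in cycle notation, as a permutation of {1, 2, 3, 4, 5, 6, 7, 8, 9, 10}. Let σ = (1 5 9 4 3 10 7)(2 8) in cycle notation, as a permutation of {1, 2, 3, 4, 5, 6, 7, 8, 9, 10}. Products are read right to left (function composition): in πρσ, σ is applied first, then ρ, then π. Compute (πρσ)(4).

8

Chase 4: σ(4) = 3; ρ(3) = 1; π(1) = 8. Hence (πρσ)(4) = 8.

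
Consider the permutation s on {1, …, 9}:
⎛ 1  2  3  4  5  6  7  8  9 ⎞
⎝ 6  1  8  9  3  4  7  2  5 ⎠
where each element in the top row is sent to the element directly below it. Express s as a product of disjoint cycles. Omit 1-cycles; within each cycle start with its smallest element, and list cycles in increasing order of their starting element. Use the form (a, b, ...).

From 1: 1 → 6 → 4 → 9 → 5 → 3 → 8 → 2 → 1, closing the cycle (1, 6, 4, 9, 5, 3, 8, 2).
Repeating from the next unused element and collecting all non-trivial cycles gives (1, 6, 4, 9, 5, 3, 8, 2).

(1, 6, 4, 9, 5, 3, 8, 2)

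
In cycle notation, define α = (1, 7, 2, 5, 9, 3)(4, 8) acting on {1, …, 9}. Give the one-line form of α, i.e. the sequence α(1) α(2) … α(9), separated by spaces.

Reading each image from the cycles: 1↦7, 2↦5, 3↦1, 4↦8, 5↦9, 6↦6, 7↦2, 8↦4, 9↦3.
Listing these in domain order gives 7 5 1 8 9 6 2 4 3.

7 5 1 8 9 6 2 4 3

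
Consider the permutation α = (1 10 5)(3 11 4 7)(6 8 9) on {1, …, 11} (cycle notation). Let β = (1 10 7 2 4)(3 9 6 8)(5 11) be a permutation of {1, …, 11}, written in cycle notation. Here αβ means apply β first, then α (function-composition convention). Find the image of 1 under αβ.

5

First apply β: β(1) = 10, then α(10) = 5. Thus (αβ)(1) = 5.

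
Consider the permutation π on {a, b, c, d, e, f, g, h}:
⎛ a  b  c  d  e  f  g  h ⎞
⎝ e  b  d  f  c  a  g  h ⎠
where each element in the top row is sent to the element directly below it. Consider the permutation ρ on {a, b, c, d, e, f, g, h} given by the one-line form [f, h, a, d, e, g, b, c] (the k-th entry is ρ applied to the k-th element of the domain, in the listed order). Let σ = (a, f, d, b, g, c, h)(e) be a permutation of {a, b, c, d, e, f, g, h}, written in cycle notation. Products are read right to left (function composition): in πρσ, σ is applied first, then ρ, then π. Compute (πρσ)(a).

g

(πρσ)(a) = π(ρ(σ(a))). σ(a) = f, then ρ(f) = g, then π(g) = g, so the result is g.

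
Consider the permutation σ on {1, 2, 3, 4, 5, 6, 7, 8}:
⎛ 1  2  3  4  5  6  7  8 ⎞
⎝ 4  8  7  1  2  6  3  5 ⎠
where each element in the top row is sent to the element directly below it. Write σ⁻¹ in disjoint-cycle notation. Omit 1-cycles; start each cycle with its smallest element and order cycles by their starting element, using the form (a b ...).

(1 4)(2 5 8)(3 7)

The cycle decomposition of σ is (1 4)(2 8 5)(3 7).
Reversing each cycle (and rotating so the smallest element leads) gives σ⁻¹ = (1 4)(2 5 8)(3 7).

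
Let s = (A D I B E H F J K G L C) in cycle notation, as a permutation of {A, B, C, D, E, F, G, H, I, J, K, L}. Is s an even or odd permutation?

odd

The cycle lengths are 12.
A cycle is odd iff its length is even; s has 1 even-length cycle, so sgn(s) = (−1)^1 and s is odd.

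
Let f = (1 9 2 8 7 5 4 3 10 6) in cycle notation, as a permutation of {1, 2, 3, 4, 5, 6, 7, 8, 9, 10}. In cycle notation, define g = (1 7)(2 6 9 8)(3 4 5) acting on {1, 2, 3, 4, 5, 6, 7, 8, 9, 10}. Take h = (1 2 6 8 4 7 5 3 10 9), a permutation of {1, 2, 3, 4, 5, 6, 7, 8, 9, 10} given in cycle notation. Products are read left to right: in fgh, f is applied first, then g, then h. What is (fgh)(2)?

6

(fgh)(2) = h(g(f(2))). f(2) = 8, then g(8) = 2, then h(2) = 6, so the result is 6.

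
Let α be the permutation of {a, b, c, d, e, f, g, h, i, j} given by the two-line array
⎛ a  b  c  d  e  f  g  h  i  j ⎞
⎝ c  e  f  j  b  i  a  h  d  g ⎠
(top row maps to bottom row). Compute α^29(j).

g

Tracing j → g → … returns to j after 7 steps, so j lies in a 7-cycle (a, c, f, i, d, j, g).
Since the cycle has length 7, α^29 acts on it the same as α^1 (29 mod 7 = 1).
Advancing 1 step from j: j → g.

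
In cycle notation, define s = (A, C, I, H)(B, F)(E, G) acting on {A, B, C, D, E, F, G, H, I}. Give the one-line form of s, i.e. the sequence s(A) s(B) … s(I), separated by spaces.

C F I D G B E A H

Image by image: A↦C, B↦F, C↦I, D↦D, E↦G, F↦B, G↦E, H↦A, I↦H.
So the one-line form is C F I D G B E A H.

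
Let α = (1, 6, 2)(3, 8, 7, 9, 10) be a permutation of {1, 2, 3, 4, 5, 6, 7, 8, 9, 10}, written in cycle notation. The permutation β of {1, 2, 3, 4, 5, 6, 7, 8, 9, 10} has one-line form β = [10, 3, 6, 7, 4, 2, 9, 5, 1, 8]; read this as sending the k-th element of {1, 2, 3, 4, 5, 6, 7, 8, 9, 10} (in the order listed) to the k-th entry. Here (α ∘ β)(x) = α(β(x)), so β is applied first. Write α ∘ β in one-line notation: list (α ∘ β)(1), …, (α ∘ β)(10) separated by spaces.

3 8 2 9 4 1 10 5 6 7

(α ∘ β)(x) = α(β(x)). Computing each image: α(β(1)) = α(10) = 3, α(β(2)) = α(3) = 8, α(β(3)) = α(6) = 2, α(β(4)) = α(7) = 9, α(β(5)) = α(4) = 4, α(β(6)) = α(2) = 1, α(β(7)) = α(9) = 10, α(β(8)) = α(5) = 5, α(β(9)) = α(1) = 6, α(β(10)) = α(8) = 7.
Hence α ∘ β = [3 8 2 9 4 1 10 5 6 7].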